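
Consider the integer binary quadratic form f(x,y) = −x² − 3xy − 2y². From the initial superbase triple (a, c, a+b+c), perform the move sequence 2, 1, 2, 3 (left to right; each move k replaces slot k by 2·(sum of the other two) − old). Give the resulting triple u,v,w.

start (-1,-2,-6) = (f(1,0),f(0,1),f(1,1))
replace slot 2: 2·((-1)+(-6)) − (-2) = -12 → (-1,-12,-6)
replace slot 1: 2·((-12)+(-6)) − (-1) = -35 → (-35,-12,-6)
replace slot 2: 2·((-35)+(-6)) − (-12) = -70 → (-35,-70,-6)
replace slot 3: 2·((-35)+(-70)) − (-6) = -204 → (-35,-70,-204)

-35,-70,-204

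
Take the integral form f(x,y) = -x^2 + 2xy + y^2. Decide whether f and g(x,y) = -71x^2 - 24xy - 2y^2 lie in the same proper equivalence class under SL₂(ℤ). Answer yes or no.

D₁ = 8, D₂ = 8
river cycle of f (length 2): (1, 2, -1), (-1, 2, 1)
river cycle of g (length 2): (1, 2, -1), (-1, 2, 1)
cycles coincide ⇒ equivalent

yes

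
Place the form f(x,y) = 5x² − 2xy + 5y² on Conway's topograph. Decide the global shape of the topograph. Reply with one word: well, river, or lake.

D = b²−4ac = (-2)² − 4·5·5 = -96
D < 0 ⇒ definite ⇒ every region one sign ⇒ single well

well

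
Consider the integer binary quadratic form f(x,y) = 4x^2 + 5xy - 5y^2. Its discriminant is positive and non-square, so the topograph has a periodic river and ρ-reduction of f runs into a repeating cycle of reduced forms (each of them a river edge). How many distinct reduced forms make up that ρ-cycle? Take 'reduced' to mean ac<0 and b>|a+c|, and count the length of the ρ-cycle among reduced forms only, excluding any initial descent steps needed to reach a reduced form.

D = 105, ⌊√D⌋ = 10
river: ρ → (-5,5,4)
river: ρ → (4,3,-6)
river: ρ → (-6,9,1)
river: ρ → (1,9,-6)
river: ρ → (-6,3,4)
river: ρ → (4,5,-5)
ρ-cycle length = 6 (tail of 0 descent steps not counted)

6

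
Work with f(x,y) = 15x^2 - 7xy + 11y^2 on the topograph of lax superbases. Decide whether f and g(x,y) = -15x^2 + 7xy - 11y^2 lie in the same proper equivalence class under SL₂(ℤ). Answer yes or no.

D₁ = -611, D₂ = -611
f: flip: (15,-7,11)→(11,7,15)
f: reduced (well bottom): (11,7,15) with a≤c, −a<b≤a
g is negative-definite; reduce −g:
−g: flip: (15,-7,11)→(11,7,15)
−g: reduced (well bottom): (11,7,15) with a≤c, −a<b≤a
flip sign back: reduced form of g is (-11,-7,-15)
reduced forms (11, 7, 15) vs (-11, -7, -15) ⇒ inequivalent

no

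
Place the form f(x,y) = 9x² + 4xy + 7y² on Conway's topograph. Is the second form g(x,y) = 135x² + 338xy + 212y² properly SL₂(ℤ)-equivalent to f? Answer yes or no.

D₁ = -236, D₂ = -236
f: flip: (9,4,7)→(7,-4,9)
f: reduced (well bottom): (7,-4,9) with a≤c, −a<b≤a
g: translate: b→68 (≡338 mod 270), so (135,338,212)→(135,68,9)
g: flip: (135,68,9)→(9,-68,135)
g: translate: b→4 (≡-68 mod 18), so (9,-68,135)→(9,4,7)
g: flip: (9,4,7)→(7,-4,9)
g: reduced (well bottom): (7,-4,9) with a≤c, −a<b≤a
reduced forms (7, -4, 9) vs (7, -4, 9) ⇒ equivalent

yes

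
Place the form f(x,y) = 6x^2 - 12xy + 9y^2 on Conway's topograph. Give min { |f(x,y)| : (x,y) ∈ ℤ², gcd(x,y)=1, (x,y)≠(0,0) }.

translate: b→0 (≡-12 mod 12), so (6,-12,9)→(6,0,3)
flip: (6,0,3)→(3,0,6)
reduced (well bottom): (3,0,6) with a≤c, −a<b≤a
well minimum = a = 3

3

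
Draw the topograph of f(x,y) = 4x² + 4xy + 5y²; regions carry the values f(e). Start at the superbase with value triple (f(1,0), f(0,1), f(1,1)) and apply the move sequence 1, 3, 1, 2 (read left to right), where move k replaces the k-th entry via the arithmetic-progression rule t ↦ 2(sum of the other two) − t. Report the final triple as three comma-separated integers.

start (4,5,13) = (f(1,0),f(0,1),f(1,1))
replace slot 1: 2·(5+13) − 4 = 32 → (32,5,13)
replace slot 3: 2·(32+5) − 13 = 61 → (32,5,61)
replace slot 1: 2·(5+61) − 32 = 100 → (100,5,61)
replace slot 2: 2·(100+61) − 5 = 317 → (100,317,61)

100,317,61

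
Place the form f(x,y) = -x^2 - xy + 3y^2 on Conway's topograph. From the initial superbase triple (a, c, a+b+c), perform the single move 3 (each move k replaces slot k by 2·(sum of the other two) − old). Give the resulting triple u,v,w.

start (-1,3,1) = (f(1,0),f(0,1),f(1,1))
replace slot 3: 2·((-1)+3) − 1 = 3 → (-1,3,3)

-1,3,3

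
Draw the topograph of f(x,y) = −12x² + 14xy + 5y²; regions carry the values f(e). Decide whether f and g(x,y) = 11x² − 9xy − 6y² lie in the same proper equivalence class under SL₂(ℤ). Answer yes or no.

D₁ = 436, D₂ = 345
discriminants differ ⇒ not SL₂(ℤ)-equivalent

no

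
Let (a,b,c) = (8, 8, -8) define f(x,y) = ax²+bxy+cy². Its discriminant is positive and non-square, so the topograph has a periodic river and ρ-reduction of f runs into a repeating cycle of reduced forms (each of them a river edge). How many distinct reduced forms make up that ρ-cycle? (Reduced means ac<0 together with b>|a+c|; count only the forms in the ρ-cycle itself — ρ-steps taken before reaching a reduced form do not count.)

D = 320, ⌊√D⌋ = 17
river: ρ → (-8,8,8)
river: ρ → (8,8,-8)
ρ-cycle length = 2 (tail of 0 descent steps not counted)

2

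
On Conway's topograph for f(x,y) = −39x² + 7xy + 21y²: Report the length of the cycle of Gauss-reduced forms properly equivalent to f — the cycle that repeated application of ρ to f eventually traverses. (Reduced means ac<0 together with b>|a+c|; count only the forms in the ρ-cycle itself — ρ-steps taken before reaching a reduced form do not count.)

D = 3325, ⌊√D⌋ = 57
descent: ρ → (21,35,-25)  [lands on river]
river: ρ → (-25,15,31)
river: ρ → (31,47,-9)
river: ρ → (-9,43,41)
river: ρ → (41,39,-11)
river: ρ → (-11,49,21)
ρ-cycle length = 6 (tail of 1 descent step not counted)

6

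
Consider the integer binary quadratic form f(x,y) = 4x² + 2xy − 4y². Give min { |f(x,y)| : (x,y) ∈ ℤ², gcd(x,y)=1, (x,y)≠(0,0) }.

river: ρ → (-4,6,2)
river: ρ → (2,6,-4)
river: ρ → (-4,2,4)
river: ρ → (4,6,-2)
river: ρ → (-2,6,4)
river: ρ → (4,2,-4)
closes: descent 0, river 6
min |a| on river = 2

2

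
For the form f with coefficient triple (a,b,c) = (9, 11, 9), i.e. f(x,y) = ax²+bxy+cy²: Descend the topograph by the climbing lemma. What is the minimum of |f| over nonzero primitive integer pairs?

translate: b→-7 (≡11 mod 18), so (9,11,9)→(9,-7,7)
flip: (9,-7,7)→(7,7,9)
reduced (well bottom): (7,7,9) with a≤c, −a<b≤a
well minimum = a = 7

7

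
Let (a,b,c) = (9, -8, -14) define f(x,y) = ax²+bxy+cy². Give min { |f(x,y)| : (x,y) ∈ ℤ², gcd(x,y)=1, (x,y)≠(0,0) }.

descent: ρ → (-14,8,9)  [lands on river]
river: ρ → (9,10,-13)
river: ρ → (-13,16,6)
river: ρ → (6,20,-7)
river: ρ → (-7,22,3)
river: ρ → (3,20,-14)
closes: descent 1, river 6
min |a| on river = 3

3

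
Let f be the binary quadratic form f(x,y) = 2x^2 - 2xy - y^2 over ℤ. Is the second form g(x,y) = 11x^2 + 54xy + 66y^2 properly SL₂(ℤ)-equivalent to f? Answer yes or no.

D₁ = 12, D₂ = 12
river cycle of f (length 2): (-1, 2, 2), (2, 2, -1)
river cycle of g (length 2): (2, 2, -1), (-1, 2, 2)
cycles coincide ⇒ equivalent

yes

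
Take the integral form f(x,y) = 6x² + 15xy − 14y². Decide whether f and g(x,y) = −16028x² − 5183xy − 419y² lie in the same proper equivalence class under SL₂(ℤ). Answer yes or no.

D₁ = 561, D₂ = 561
river cycle of f (length 16): (-14, 13, 7), (7, 15, -12), (-12, 9, 10), (10, 11, -11), (-11, 11, 10), (10, 9, -12), (-12, 15, 7), (7, 13, -14), (-14, 15, 6), (6, 21, -5), … (6 more)
river cycle of g (length 16): (-14, 13, 7), (7, 15, -12), (-12, 9, 10), (10, 11, -11), (-11, 11, 10), (10, 9, -12), (-12, 15, 7), (7, 13, -14), (-14, 15, 6), (6, 21, -5), … (6 more)
cycles coincide ⇒ equivalent

yes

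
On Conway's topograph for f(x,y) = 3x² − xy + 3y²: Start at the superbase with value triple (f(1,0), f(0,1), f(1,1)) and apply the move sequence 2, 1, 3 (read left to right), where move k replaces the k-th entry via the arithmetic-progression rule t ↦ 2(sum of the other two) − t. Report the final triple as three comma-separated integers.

start (3,3,5) = (f(1,0),f(0,1),f(1,1))
replace slot 2: 2·(3+5) − 3 = 13 → (3,13,5)
replace slot 1: 2·(13+5) − 3 = 33 → (33,13,5)
replace slot 3: 2·(33+13) − 5 = 87 → (33,13,87)

33,13,87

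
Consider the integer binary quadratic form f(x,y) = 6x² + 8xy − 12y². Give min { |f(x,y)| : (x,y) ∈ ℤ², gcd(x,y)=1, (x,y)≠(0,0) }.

river: ρ → (-12,16,2)
river: ρ → (2,16,-12)
river: ρ → (-12,8,6)
river: ρ → (6,16,-4)
river: ρ → (-4,16,6)
river: ρ → (6,8,-12)
closes: descent 0, river 6
min |a| on river = 2

2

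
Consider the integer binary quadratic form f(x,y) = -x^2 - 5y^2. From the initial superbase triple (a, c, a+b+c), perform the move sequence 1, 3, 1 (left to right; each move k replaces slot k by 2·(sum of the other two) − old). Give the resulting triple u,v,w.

start (-1,-5,-6) = (f(1,0),f(0,1),f(1,1))
replace slot 1: 2·((-5)+(-6)) − (-1) = -21 → (-21,-5,-6)
replace slot 3: 2·((-21)+(-5)) − (-6) = -46 → (-21,-5,-46)
replace slot 1: 2·((-5)+(-46)) − (-21) = -81 → (-81,-5,-46)

-81,-5,-46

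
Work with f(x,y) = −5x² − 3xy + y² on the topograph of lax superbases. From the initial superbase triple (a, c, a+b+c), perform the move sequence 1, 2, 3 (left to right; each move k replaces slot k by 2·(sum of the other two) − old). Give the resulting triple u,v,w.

start (-5,1,-7) = (f(1,0),f(0,1),f(1,1))
replace slot 1: 2·(1+(-7)) − (-5) = -7 → (-7,1,-7)
replace slot 2: 2·((-7)+(-7)) − 1 = -29 → (-7,-29,-7)
replace slot 3: 2·((-7)+(-29)) − (-7) = -65 → (-7,-29,-65)

-7,-29,-65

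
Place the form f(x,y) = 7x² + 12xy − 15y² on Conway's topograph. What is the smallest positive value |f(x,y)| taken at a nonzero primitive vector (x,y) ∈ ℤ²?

river: ρ → (-15,18,4)
river: ρ → (4,22,-5)
river: ρ → (-5,18,12)
river: ρ → (12,6,-11)
river: ρ → (-11,16,7)
river: ρ → (7,12,-15)
closes: descent 0, river 6
min |a| on river = 4

4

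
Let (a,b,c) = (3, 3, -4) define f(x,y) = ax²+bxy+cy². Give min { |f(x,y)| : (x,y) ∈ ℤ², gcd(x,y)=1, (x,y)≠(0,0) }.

river: ρ → (-4,5,2)
river: ρ → (2,7,-1)
river: ρ → (-1,7,2)
river: ρ → (2,5,-4)
river: ρ → (-4,3,3)
river: ρ → (3,3,-4)
closes: descent 0, river 6
min |a| on river = 1

1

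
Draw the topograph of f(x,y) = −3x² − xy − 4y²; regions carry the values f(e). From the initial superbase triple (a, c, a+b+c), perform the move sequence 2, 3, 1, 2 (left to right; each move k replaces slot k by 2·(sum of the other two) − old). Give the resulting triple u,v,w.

start (-3,-4,-8) = (f(1,0),f(0,1),f(1,1))
replace slot 2: 2·((-3)+(-8)) − (-4) = -18 → (-3,-18,-8)
replace slot 3: 2·((-3)+(-18)) − (-8) = -34 → (-3,-18,-34)
replace slot 1: 2·((-18)+(-34)) − (-3) = -101 → (-101,-18,-34)
replace slot 2: 2·((-101)+(-34)) − (-18) = -252 → (-101,-252,-34)

-101,-252,-34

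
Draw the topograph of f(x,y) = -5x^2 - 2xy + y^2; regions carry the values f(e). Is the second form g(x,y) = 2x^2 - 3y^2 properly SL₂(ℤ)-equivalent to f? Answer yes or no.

D₁ = 24, D₂ = 24
river cycle of f (length 2): (1, 4, -2), (-2, 4, 1)
river cycle of g (length 2): (2, 4, -1), (-1, 4, 2)
cycles differ ⇒ inequivalent

no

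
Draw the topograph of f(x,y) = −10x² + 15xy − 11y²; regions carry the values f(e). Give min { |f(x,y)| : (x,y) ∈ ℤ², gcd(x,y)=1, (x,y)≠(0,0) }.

translate: b→5 (≡-15 mod 20), so (10,-15,11)→(10,5,6)
flip: (10,5,6)→(6,-5,10)
reduced (well bottom): (6,-5,10) with a≤c, −a<b≤a
well minimum |f| = |-6| = 6 (negative-definite)

6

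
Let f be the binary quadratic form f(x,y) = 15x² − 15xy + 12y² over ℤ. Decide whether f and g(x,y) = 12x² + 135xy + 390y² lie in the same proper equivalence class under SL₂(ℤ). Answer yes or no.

D₁ = -495, D₂ = -495
f: translate: b→15 (≡-15 mod 30), so (15,-15,12)→(15,15,12)
f: flip: (15,15,12)→(12,-15,15)
f: translate: b→9 (≡-15 mod 24), so (12,-15,15)→(12,9,12)
f: reduced (well bottom): (12,9,12) with a≤c, −a<b≤a
g: translate: b→-9 (≡135 mod 24), so (12,135,390)→(12,-9,12)
g: flip: (12,-9,12)→(12,9,12)
g: reduced (well bottom): (12,9,12) with a≤c, −a<b≤a
reduced forms (12, 9, 12) vs (12, 9, 12) ⇒ equivalent

yes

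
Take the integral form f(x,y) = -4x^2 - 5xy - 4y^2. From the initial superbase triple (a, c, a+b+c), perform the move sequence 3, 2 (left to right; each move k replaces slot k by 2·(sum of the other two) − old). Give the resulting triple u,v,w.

start (-4,-4,-13) = (f(1,0),f(0,1),f(1,1))
replace slot 3: 2·((-4)+(-4)) − (-13) = -3 → (-4,-4,-3)
replace slot 2: 2·((-4)+(-3)) − (-4) = -10 → (-4,-10,-3)

-4,-10,-3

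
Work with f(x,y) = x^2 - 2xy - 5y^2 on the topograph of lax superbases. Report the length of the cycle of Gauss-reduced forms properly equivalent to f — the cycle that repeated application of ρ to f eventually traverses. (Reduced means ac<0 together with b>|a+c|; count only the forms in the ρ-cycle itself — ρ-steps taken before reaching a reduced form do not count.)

D = 24, ⌊√D⌋ = 4
descent: ρ → (-5,2,1)
descent: ρ → (1,4,-2)  [lands on river]
river: ρ → (-2,4,1)
ρ-cycle length = 2 (tail of 2 descent steps not counted)

2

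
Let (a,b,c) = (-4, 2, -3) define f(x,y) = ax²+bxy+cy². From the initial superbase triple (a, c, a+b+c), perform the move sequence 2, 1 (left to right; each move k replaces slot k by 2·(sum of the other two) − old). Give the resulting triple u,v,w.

start (-4,-3,-5) = (f(1,0),f(0,1),f(1,1))
replace slot 2: 2·((-4)+(-5)) − (-3) = -15 → (-4,-15,-5)
replace slot 1: 2·((-15)+(-5)) − (-4) = -36 → (-36,-15,-5)

-36,-15,-5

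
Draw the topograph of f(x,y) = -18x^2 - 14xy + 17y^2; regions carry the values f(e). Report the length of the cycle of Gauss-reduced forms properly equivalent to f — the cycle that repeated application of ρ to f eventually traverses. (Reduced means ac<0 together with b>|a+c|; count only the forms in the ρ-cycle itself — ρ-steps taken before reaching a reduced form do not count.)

D = 1420, ⌊√D⌋ = 37
descent: ρ → (17,14,-18)  [lands on river]
river: ρ → (-18,22,13)
river: ρ → (13,30,-10)
river: ρ → (-10,30,13)
river: ρ → (13,22,-18)
river: ρ → (-18,14,17)
river: ρ → (17,20,-15)
river: ρ → (-15,10,22)
river: ρ → (22,34,-3)
river: ρ → (-3,32,33)
river: ρ → (33,34,-2)
river: ρ → (-2,34,33)
river: ρ → (33,32,-3)
river: ρ → (-3,34,22)
river: ρ → (22,10,-15)
river: ρ → (-15,20,17)
ρ-cycle length = 16 (tail of 1 descent step not counted)

16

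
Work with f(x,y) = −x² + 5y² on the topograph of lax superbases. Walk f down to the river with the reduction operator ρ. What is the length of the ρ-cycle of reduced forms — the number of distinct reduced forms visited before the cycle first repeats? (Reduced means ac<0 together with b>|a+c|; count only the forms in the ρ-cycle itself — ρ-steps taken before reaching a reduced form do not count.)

D = 20, ⌊√D⌋ = 4
descent: ρ → (5,0,-1)
descent: ρ → (-1,4,1)  [lands on river]
river: ρ → (1,4,-1)
ρ-cycle length = 2 (tail of 2 descent steps not counted)

2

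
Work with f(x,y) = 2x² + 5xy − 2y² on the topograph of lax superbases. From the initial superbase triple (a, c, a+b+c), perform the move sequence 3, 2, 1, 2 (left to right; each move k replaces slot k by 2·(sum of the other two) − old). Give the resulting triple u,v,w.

start (2,-2,5) = (f(1,0),f(0,1),f(1,1))
replace slot 3: 2·(2+(-2)) − 5 = -5 → (2,-2,-5)
replace slot 2: 2·(2+(-5)) − (-2) = -4 → (2,-4,-5)
replace slot 1: 2·((-4)+(-5)) − 2 = -20 → (-20,-4,-5)
replace slot 2: 2·((-20)+(-5)) − (-4) = -46 → (-20,-46,-5)

-20,-46,-5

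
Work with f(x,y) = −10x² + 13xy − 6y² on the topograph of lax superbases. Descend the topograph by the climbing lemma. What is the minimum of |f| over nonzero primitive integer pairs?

translate: b→7 (≡-13 mod 20), so (10,-13,6)→(10,7,3)
flip: (10,7,3)→(3,-7,10)
translate: b→-1 (≡-7 mod 6), so (3,-7,10)→(3,-1,6)
reduced (well bottom): (3,-1,6) with a≤c, −a<b≤a
well minimum |f| = |-3| = 3 (negative-definite)

3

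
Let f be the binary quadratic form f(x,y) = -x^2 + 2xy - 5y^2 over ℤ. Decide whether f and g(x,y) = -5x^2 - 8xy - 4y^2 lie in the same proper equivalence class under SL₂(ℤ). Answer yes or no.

D₁ = -16, D₂ = -16
f is negative-definite; reduce −f:
−f: translate: b→0 (≡-2 mod 2), so (1,-2,5)→(1,0,4)
−f: reduced (well bottom): (1,0,4) with a≤c, −a<b≤a
flip sign back: reduced form of f is (-1,0,-4)
g is negative-definite; reduce −g:
−g: translate: b→-2 (≡8 mod 10), so (5,8,4)→(5,-2,1)
−g: flip: (5,-2,1)→(1,2,5)
−g: translate: b→0 (≡2 mod 2), so (1,2,5)→(1,0,4)
−g: reduced (well bottom): (1,0,4) with a≤c, −a<b≤a
flip sign back: reduced form of g is (-1,0,-4)
reduced forms (-1, 0, -4) vs (-1, 0, -4) ⇒ equivalent

yes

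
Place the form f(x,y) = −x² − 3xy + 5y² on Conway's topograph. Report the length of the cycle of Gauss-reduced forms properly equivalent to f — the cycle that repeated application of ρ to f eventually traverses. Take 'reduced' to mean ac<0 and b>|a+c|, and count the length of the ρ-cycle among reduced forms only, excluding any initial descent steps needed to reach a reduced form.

D = 29, ⌊√D⌋ = 5
descent: ρ → (5,3,-1)
descent: ρ → (-1,5,1)  [lands on river]
river: ρ → (1,5,-1)
ρ-cycle length = 2 (tail of 2 descent steps not counted)

2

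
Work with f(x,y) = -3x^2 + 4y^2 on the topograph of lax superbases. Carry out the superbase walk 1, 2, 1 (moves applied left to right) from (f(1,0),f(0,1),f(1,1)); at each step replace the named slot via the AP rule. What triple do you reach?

start (-3,4,1) = (f(1,0),f(0,1),f(1,1))
replace slot 1: 2·(4+1) − (-3) = 13 → (13,4,1)
replace slot 2: 2·(13+1) − 4 = 24 → (13,24,1)
replace slot 1: 2·(24+1) − 13 = 37 → (37,24,1)

37,24,1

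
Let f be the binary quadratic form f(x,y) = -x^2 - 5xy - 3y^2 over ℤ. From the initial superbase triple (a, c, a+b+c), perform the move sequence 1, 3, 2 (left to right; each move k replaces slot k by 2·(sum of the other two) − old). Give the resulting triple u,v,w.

start (-1,-3,-9) = (f(1,0),f(0,1),f(1,1))
replace slot 1: 2·((-3)+(-9)) − (-1) = -23 → (-23,-3,-9)
replace slot 3: 2·((-23)+(-3)) − (-9) = -43 → (-23,-3,-43)
replace slot 2: 2·((-23)+(-43)) − (-3) = -129 → (-23,-129,-43)

-23,-129,-43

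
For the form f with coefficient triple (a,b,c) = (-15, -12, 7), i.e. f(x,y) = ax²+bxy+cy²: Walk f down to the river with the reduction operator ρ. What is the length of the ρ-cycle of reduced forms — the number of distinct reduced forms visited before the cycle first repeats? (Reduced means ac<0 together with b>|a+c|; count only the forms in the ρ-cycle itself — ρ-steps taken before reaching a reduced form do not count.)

D = 564, ⌊√D⌋ = 23
descent: ρ → (7,12,-15)  [lands on river]
river: ρ → (-15,18,4)
river: ρ → (4,22,-5)
river: ρ → (-5,18,12)
river: ρ → (12,6,-11)
river: ρ → (-11,16,7)
ρ-cycle length = 6 (tail of 1 descent step not counted)

6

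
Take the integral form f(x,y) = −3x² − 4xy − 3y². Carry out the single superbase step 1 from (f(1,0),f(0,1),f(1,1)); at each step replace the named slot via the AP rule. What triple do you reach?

start (-3,-3,-10) = (f(1,0),f(0,1),f(1,1))
replace slot 1: 2·((-3)+(-10)) − (-3) = -23 → (-23,-3,-10)

-23,-3,-10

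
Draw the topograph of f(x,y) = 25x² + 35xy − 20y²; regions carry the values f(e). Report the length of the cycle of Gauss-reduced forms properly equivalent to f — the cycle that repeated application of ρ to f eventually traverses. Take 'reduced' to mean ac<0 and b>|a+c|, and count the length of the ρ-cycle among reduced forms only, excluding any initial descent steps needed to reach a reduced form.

D = 3225, ⌊√D⌋ = 56
river: ρ → (-20,45,15)
river: ρ → (15,45,-20)
river: ρ → (-20,35,25)
river: ρ → (25,15,-30)
river: ρ → (-30,45,10)
river: ρ → (10,55,-5)
river: ρ → (-5,55,10)
river: ρ → (10,45,-30)
river: ρ → (-30,15,25)
river: ρ → (25,35,-20)
ρ-cycle length = 10 (tail of 0 descent steps not counted)

10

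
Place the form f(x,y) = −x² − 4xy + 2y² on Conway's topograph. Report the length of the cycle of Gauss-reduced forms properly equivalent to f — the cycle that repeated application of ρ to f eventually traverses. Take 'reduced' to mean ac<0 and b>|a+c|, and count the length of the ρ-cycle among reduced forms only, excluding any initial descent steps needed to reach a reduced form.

D = 24, ⌊√D⌋ = 4
descent: ρ → (2,4,-1)  [lands on river]
river: ρ → (-1,4,2)
ρ-cycle length = 2 (tail of 1 descent step not counted)

2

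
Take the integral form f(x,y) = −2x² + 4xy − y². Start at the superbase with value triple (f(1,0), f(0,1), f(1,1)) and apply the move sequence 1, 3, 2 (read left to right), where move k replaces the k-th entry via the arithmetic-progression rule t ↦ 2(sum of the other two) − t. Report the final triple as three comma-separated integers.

start (-2,-1,1) = (f(1,0),f(0,1),f(1,1))
replace slot 1: 2·((-1)+1) − (-2) = 2 → (2,-1,1)
replace slot 3: 2·(2+(-1)) − 1 = 1 → (2,-1,1)
replace slot 2: 2·(2+1) − (-1) = 7 → (2,7,1)

2,7,1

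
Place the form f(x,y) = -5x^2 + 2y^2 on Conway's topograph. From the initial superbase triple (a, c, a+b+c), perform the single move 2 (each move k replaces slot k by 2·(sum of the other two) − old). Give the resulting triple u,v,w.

start (-5,2,-3) = (f(1,0),f(0,1),f(1,1))
replace slot 2: 2·((-5)+(-3)) − 2 = -18 → (-5,-18,-3)

-5,-18,-3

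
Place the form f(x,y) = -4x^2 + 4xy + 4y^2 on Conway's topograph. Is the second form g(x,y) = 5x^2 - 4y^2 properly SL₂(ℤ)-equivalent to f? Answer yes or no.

D₁ = 80, D₂ = 80
river cycle of f (length 2): (4, 4, -4), (-4, 4, 4)
river cycle of g (length 2): (-4, 8, 1), (1, 8, -4)
cycles differ ⇒ inequivalent

no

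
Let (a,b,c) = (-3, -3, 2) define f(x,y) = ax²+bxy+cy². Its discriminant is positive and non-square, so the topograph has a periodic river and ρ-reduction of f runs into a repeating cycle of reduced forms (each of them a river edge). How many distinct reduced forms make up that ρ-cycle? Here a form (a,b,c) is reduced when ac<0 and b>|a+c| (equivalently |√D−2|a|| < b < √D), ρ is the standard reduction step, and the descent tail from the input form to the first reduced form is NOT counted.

D = 33, ⌊√D⌋ = 5
descent: ρ → (2,3,-3)  [lands on river]
river: ρ → (-3,3,2)
river: ρ → (2,5,-1)
river: ρ → (-1,5,2)
ρ-cycle length = 4 (tail of 1 descent step not counted)

4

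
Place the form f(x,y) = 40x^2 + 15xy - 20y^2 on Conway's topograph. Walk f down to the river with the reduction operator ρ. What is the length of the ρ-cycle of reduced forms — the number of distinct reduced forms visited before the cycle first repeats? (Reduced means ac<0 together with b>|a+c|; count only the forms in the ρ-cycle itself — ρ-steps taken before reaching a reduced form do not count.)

D = 3425, ⌊√D⌋ = 58
descent: ρ → (-20,25,35)  [lands on river]
river: ρ → (35,45,-10)
river: ρ → (-10,55,10)
river: ρ → (10,45,-35)
river: ρ → (-35,25,20)
river: ρ → (20,55,-5)
river: ρ → (-5,55,20)
river: ρ → (20,25,-35)
river: ρ → (-35,45,10)
river: ρ → (10,55,-10)
river: ρ → (-10,45,35)
river: ρ → (35,25,-20)
river: ρ → (-20,55,5)
river: ρ → (5,55,-20)
ρ-cycle length = 14 (tail of 1 descent step not counted)

14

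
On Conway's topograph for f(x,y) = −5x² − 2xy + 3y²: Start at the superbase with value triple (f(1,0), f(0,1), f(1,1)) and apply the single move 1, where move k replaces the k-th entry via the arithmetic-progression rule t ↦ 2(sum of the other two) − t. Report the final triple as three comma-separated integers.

start (-5,3,-4) = (f(1,0),f(0,1),f(1,1))
replace slot 1: 2·(3+(-4)) − (-5) = 3 → (3,3,-4)

3,3,-4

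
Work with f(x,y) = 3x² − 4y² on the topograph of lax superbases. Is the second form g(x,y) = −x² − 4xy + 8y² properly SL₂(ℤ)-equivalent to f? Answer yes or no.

D₁ = 48, D₂ = 48
river cycle of f (length 2): (3, 6, -1), (-1, 6, 3)
river cycle of g (length 2): (-1, 6, 3), (3, 6, -1)
cycles coincide ⇒ equivalent

yes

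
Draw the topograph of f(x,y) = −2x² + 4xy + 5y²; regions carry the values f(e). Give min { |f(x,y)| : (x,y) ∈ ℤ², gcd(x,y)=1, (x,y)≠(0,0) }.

river: ρ → (5,6,-1)
river: ρ → (-1,6,5)
river: ρ → (5,4,-2)
river: ρ → (-2,4,5)
closes: descent 0, river 4
min |a| on river = 1

1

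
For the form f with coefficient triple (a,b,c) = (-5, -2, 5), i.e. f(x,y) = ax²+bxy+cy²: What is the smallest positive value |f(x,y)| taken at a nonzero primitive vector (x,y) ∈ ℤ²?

descent: ρ → (5,2,-5)  [lands on river]
river: ρ → (-5,8,2)
river: ρ → (2,8,-5)
river: ρ → (-5,2,5)
river: ρ → (5,8,-2)
river: ρ → (-2,8,5)
closes: descent 1, river 6
min |a| on river = 2

2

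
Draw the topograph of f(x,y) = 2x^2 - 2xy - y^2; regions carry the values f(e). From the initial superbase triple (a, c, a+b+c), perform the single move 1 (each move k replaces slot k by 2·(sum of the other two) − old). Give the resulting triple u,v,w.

start (2,-1,-1) = (f(1,0),f(0,1),f(1,1))
replace slot 1: 2·((-1)+(-1)) − 2 = -6 → (-6,-1,-1)

-6,-1,-1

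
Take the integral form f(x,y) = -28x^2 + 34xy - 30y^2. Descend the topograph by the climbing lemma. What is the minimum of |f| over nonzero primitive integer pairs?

translate: b→22 (≡-34 mod 56), so (28,-34,30)→(28,22,24)
flip: (28,22,24)→(24,-22,28)
reduced (well bottom): (24,-22,28) with a≤c, −a<b≤a
well minimum |f| = |-24| = 24 (negative-definite)

24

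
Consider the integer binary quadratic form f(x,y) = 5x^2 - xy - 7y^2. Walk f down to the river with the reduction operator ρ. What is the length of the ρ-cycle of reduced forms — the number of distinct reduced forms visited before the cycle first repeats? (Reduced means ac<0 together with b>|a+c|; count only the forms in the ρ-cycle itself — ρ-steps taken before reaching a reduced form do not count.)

D = 141, ⌊√D⌋ = 11
descent: ρ → (-7,1,5)
descent: ρ → (5,9,-3)  [lands on river]
river: ρ → (-3,9,5)
river: ρ → (5,11,-1)
river: ρ → (-1,11,5)
ρ-cycle length = 4 (tail of 2 descent steps not counted)

4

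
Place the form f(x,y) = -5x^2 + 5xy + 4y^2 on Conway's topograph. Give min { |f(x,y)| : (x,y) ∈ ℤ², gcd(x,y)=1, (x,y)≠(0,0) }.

river: ρ → (4,3,-6)
river: ρ → (-6,9,1)
river: ρ → (1,9,-6)
river: ρ → (-6,3,4)
river: ρ → (4,5,-5)
river: ρ → (-5,5,4)
closes: descent 0, river 6
min |a| on river = 1

1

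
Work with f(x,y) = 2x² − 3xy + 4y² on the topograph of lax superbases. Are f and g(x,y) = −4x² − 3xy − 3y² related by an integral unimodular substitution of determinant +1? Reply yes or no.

D₁ = -23, D₂ = -39
discriminants differ ⇒ not SL₂(ℤ)-equivalent

no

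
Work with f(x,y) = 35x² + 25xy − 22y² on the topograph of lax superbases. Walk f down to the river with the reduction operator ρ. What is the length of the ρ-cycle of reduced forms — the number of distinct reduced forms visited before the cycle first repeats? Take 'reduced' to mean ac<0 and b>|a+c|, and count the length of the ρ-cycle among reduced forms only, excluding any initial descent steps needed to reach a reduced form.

D = 3705, ⌊√D⌋ = 60
river: ρ → (-22,19,38)
river: ρ → (38,57,-3)
river: ρ → (-3,57,38)
river: ρ → (38,19,-22)
river: ρ → (-22,25,35)
river: ρ → (35,45,-12)
river: ρ → (-12,51,23)
river: ρ → (23,41,-22)
river: ρ → (-22,47,17)
river: ρ → (17,55,-10)
river: ρ → (-10,45,42)
river: ρ → (42,39,-13)
river: ρ → (-13,39,42)
river: ρ → (42,45,-10)
river: ρ → (-10,55,17)
river: ρ → (17,47,-22)
river: ρ → (-22,41,23)
river: ρ → (23,51,-12)
river: ρ → (-12,45,35)
river: ρ → (35,25,-22)
ρ-cycle length = 20 (tail of 0 descent steps not counted)

20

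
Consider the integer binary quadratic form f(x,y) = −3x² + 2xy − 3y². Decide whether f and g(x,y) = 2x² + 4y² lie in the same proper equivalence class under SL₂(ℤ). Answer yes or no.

D₁ = -32, D₂ = -32
f is negative-definite; reduce −f:
−f: flip: (3,-2,3)→(3,2,3)
−f: reduced (well bottom): (3,2,3) with a≤c, −a<b≤a
flip sign back: reduced form of f is (-3,-2,-3)
g: reduced (well bottom): (2,0,4) with a≤c, −a<b≤a
reduced forms (-3, -2, -3) vs (2, 0, 4) ⇒ inequivalent

no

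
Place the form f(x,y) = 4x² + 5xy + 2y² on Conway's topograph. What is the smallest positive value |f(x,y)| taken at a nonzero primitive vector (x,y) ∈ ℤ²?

translate: b→-3 (≡5 mod 8), so (4,5,2)→(4,-3,1)
flip: (4,-3,1)→(1,3,4)
translate: b→1 (≡3 mod 2), so (1,3,4)→(1,1,2)
reduced (well bottom): (1,1,2) with a≤c, −a<b≤a
well minimum = a = 1

1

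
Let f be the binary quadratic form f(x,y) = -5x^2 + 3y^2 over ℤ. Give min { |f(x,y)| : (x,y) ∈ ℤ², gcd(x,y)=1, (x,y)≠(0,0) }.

descent: ρ → (3,6,-2)  [lands on river]
river: ρ → (-2,6,3)
closes: descent 1, river 2
min |a| on river = 2

2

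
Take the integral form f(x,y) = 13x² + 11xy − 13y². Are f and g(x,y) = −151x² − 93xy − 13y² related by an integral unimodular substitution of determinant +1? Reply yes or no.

D₁ = 797, D₂ = 797
river cycle of f (length 14): (-13, 15, 11), (11, 7, -17), (-17, 27, 1), (1, 27, -17), (-17, 7, 11), (11, 15, -13), (-13, 11, 13), (13, 15, -11), (-11, 7, 17), (17, 27, -1), … (4 more)
river cycle of g (length 14): (-13, 15, 11), (11, 7, -17), (-17, 27, 1), (1, 27, -17), (-17, 7, 11), (11, 15, -13), (-13, 11, 13), (13, 15, -11), (-11, 7, 17), (17, 27, -1), … (4 more)
cycles coincide ⇒ equivalent

yes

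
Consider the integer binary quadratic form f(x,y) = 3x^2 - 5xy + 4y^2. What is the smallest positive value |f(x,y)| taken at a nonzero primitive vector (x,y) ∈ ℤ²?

translate: b→1 (≡-5 mod 6), so (3,-5,4)→(3,1,2)
flip: (3,1,2)→(2,-1,3)
reduced (well bottom): (2,-1,3) with a≤c, −a<b≤a
well minimum = a = 2

2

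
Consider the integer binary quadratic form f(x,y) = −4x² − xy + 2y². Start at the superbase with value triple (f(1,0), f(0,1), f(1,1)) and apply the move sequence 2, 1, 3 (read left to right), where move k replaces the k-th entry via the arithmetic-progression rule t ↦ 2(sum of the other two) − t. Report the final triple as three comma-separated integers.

start (-4,2,-3) = (f(1,0),f(0,1),f(1,1))
replace slot 2: 2·((-4)+(-3)) − 2 = -16 → (-4,-16,-3)
replace slot 1: 2·((-16)+(-3)) − (-4) = -34 → (-34,-16,-3)
replace slot 3: 2·((-34)+(-16)) − (-3) = -97 → (-34,-16,-97)

-34,-16,-97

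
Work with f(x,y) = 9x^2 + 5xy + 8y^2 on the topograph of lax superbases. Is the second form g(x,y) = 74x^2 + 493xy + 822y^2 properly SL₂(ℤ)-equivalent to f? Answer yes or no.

D₁ = -263, D₂ = -263
f: flip: (9,5,8)→(8,-5,9)
f: reduced (well bottom): (8,-5,9) with a≤c, −a<b≤a
g: translate: b→49 (≡493 mod 148), so (74,493,822)→(74,49,9)
g: flip: (74,49,9)→(9,-49,74)
g: translate: b→5 (≡-49 mod 18), so (9,-49,74)→(9,5,8)
g: flip: (9,5,8)→(8,-5,9)
g: reduced (well bottom): (8,-5,9) with a≤c, −a<b≤a
reduced forms (8, -5, 9) vs (8, -5, 9) ⇒ equivalent

yes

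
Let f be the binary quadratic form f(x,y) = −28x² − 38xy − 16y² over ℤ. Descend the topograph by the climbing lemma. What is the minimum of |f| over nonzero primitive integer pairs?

translate: b→-18 (≡38 mod 56), so (28,38,16)→(28,-18,6)
flip: (28,-18,6)→(6,18,28)
translate: b→6 (≡18 mod 12), so (6,18,28)→(6,6,16)
reduced (well bottom): (6,6,16) with a≤c, −a<b≤a
well minimum |f| = |-6| = 6 (negative-definite)

6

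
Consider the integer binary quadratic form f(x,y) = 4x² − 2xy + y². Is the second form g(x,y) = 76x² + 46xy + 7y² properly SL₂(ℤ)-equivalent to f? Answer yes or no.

D₁ = -12, D₂ = -12
f: flip: (4,-2,1)→(1,2,4)
f: translate: b→0 (≡2 mod 2), so (1,2,4)→(1,0,3)
f: reduced (well bottom): (1,0,3) with a≤c, −a<b≤a
g: flip: (76,46,7)→(7,-46,76)
g: translate: b→-4 (≡-46 mod 14), so (7,-46,76)→(7,-4,1)
g: flip: (7,-4,1)→(1,4,7)
g: translate: b→0 (≡4 mod 2), so (1,4,7)→(1,0,3)
g: reduced (well bottom): (1,0,3) with a≤c, −a<b≤a
reduced forms (1, 0, 3) vs (1, 0, 3) ⇒ equivalent

yes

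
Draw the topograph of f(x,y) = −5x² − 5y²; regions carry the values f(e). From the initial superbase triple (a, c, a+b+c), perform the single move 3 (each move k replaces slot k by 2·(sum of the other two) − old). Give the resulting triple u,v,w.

start (-5,-5,-10) = (f(1,0),f(0,1),f(1,1))
replace slot 3: 2·((-5)+(-5)) − (-10) = -10 → (-5,-5,-10)

-5,-5,-10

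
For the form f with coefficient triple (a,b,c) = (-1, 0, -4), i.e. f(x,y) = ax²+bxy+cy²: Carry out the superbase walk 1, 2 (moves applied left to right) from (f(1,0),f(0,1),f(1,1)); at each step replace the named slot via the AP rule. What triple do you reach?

start (-1,-4,-5) = (f(1,0),f(0,1),f(1,1))
replace slot 1: 2·((-4)+(-5)) − (-1) = -17 → (-17,-4,-5)
replace slot 2: 2·((-17)+(-5)) − (-4) = -40 → (-17,-40,-5)

-17,-40,-5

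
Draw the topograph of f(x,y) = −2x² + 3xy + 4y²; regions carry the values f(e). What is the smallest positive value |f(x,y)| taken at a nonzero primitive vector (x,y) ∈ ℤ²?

river: ρ → (4,5,-1)
river: ρ → (-1,5,4)
river: ρ → (4,3,-2)
river: ρ → (-2,5,2)
river: ρ → (2,3,-4)
river: ρ → (-4,5,1)
river: ρ → (1,5,-4)
river: ρ → (-4,3,2)
river: ρ → (2,5,-2)
river: ρ → (-2,3,4)
closes: descent 0, river 10
min |a| on river = 1

1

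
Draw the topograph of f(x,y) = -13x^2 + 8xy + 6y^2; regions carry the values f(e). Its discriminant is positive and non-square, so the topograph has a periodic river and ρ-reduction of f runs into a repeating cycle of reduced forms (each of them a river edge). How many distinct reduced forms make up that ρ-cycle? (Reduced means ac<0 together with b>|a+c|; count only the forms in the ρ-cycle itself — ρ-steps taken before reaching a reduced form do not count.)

D = 376, ⌊√D⌋ = 19
river: ρ → (6,16,-5)
river: ρ → (-5,14,9)
river: ρ → (9,4,-10)
river: ρ → (-10,16,3)
river: ρ → (3,14,-15)
river: ρ → (-15,16,2)
river: ρ → (2,16,-15)
river: ρ → (-15,14,3)
river: ρ → (3,16,-10)
river: ρ → (-10,4,9)
river: ρ → (9,14,-5)
river: ρ → (-5,16,6)
river: ρ → (6,8,-13)
river: ρ → (-13,18,1)
river: ρ → (1,18,-13)
river: ρ → (-13,8,6)
ρ-cycle length = 16 (tail of 0 descent steps not counted)

16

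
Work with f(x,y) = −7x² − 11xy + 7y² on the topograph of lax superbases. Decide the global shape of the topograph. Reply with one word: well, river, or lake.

D = b²−4ac = (-11)² − 4·(-7)·7 = 317
D > 0 non-square ⇒ indefinite ⇒ periodic river

river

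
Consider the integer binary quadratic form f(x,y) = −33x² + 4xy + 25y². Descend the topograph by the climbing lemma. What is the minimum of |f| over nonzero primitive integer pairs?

descent: ρ → (25,46,-12)  [lands on river]
river: ρ → (-12,50,17)
river: ρ → (17,52,-9)
river: ρ → (-9,56,5)
river: ρ → (5,54,-20)
river: ρ → (-20,26,33)
river: ρ → (33,40,-13)
river: ρ → (-13,38,36)
river: ρ → (36,34,-15)
river: ρ → (-15,56,3)
river: ρ → (3,52,-51)
river: ρ → (-51,50,4)
river: ρ → (4,54,-25)
river: ρ → (-25,46,12)
river: ρ → (12,50,-17)
river: ρ → (-17,52,9)
river: ρ → (9,56,-5)
river: ρ → (-5,54,20)
river: ρ → (20,26,-33)
river: ρ → (-33,40,13)
river: ρ → (13,38,-36)
river: ρ → (-36,34,15)
river: ρ → (15,56,-3)
river: ρ → (-3,52,51)
river: ρ → (51,50,-4)
river: ρ → (-4,54,25)
closes: descent 1, river 26
min |a| on river = 3

3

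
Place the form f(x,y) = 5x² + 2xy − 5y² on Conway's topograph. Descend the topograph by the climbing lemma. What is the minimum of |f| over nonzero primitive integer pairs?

river: ρ → (-5,8,2)
river: ρ → (2,8,-5)
river: ρ → (-5,2,5)
river: ρ → (5,8,-2)
river: ρ → (-2,8,5)
river: ρ → (5,2,-5)
closes: descent 0, river 6
min |a| on river = 2

2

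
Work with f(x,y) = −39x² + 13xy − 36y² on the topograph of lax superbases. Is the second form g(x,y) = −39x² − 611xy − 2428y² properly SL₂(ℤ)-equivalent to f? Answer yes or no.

D₁ = -5447, D₂ = -5447
f is negative-definite; reduce −f:
−f: flip: (39,-13,36)→(36,13,39)
−f: reduced (well bottom): (36,13,39) with a≤c, −a<b≤a
flip sign back: reduced form of f is (-36,-13,-39)
g is negative-definite; reduce −g:
−g: translate: b→-13 (≡611 mod 78), so (39,611,2428)→(39,-13,36)
−g: flip: (39,-13,36)→(36,13,39)
−g: reduced (well bottom): (36,13,39) with a≤c, −a<b≤a
flip sign back: reduced form of g is (-36,-13,-39)
reduced forms (-36, -13, -39) vs (-36, -13, -39) ⇒ equivalent

yes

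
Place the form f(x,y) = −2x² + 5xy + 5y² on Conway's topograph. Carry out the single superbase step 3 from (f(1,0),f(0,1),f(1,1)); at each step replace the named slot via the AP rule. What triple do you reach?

start (-2,5,8) = (f(1,0),f(0,1),f(1,1))
replace slot 3: 2·((-2)+5) − 8 = -2 → (-2,5,-2)

-2,5,-2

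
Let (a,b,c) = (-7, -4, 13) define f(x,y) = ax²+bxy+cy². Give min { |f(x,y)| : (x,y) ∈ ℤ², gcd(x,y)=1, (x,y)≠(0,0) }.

descent: ρ → (13,4,-7)
descent: ρ → (-7,10,10)  [lands on river]
river: ρ → (10,10,-7)
river: ρ → (-7,18,2)
river: ρ → (2,18,-7)
closes: descent 2, river 4
min |a| on river = 2

2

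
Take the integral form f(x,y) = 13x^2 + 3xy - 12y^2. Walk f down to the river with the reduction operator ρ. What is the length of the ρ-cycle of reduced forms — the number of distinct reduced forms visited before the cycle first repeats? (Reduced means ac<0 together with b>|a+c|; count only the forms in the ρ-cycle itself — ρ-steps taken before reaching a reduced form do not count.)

D = 633, ⌊√D⌋ = 25
river: ρ → (-12,21,4)
river: ρ → (4,19,-17)
river: ρ → (-17,15,6)
river: ρ → (6,21,-8)
river: ρ → (-8,11,16)
river: ρ → (16,21,-3)
river: ρ → (-3,21,16)
river: ρ → (16,11,-8)
river: ρ → (-8,21,6)
river: ρ → (6,15,-17)
river: ρ → (-17,19,4)
river: ρ → (4,21,-12)
river: ρ → (-12,3,13)
river: ρ → (13,23,-2)
river: ρ → (-2,25,1)
river: ρ → (1,25,-2)
river: ρ → (-2,23,13)
river: ρ → (13,3,-12)
ρ-cycle length = 18 (tail of 0 descent steps not counted)

18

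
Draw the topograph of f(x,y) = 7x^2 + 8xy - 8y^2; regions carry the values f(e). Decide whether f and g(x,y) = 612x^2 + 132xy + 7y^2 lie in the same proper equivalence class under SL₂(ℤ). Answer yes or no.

D₁ = 288, D₂ = 288
river cycle of f (length 6): (-8, 8, 7), (7, 6, -9), (-9, 12, 4), (4, 12, -9), (-9, 6, 7), (7, 8, -8)
river cycle of g (length 6): (7, 8, -8), (-8, 8, 7), (7, 6, -9), (-9, 12, 4), (4, 12, -9), (-9, 6, 7)
cycles coincide ⇒ equivalent

yes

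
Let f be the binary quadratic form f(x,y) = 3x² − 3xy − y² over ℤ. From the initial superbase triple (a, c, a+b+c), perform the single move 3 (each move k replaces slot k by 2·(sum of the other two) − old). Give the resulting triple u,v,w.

start (3,-1,-1) = (f(1,0),f(0,1),f(1,1))
replace slot 3: 2·(3+(-1)) − (-1) = 5 → (3,-1,5)

3,-1,5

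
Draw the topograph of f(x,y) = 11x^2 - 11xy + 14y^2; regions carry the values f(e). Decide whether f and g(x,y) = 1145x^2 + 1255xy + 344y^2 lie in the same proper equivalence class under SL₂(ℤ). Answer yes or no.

D₁ = -495, D₂ = -495
f: translate: b→11 (≡-11 mod 22), so (11,-11,14)→(11,11,14)
f: reduced (well bottom): (11,11,14) with a≤c, −a<b≤a
g: translate: b→-1035 (≡1255 mod 2290), so (1145,1255,344)→(1145,-1035,234)
g: flip: (1145,-1035,234)→(234,1035,1145)
g: translate: b→99 (≡1035 mod 468), so (234,1035,1145)→(234,99,11)
g: flip: (234,99,11)→(11,-99,234)
g: translate: b→11 (≡-99 mod 22), so (11,-99,234)→(11,11,14)
g: reduced (well bottom): (11,11,14) with a≤c, −a<b≤a
reduced forms (11, 11, 14) vs (11, 11, 14) ⇒ equivalent

yes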